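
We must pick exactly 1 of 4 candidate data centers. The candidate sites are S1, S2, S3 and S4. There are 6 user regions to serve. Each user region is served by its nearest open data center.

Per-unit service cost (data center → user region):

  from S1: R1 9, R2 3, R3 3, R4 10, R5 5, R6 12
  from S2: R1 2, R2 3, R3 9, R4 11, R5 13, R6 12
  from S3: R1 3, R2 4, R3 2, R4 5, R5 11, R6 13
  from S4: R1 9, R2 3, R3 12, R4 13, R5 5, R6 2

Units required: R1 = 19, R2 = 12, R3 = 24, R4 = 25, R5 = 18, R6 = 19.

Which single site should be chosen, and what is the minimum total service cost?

Choose S3 only; total service cost 723.

With exactly 1 open, each user region uses its cheapest among the chosen.
{S3}: R1→S3 3·19=57, R2→S3 4·12=48, R3→S3 2·24=48, R4→S3 5·25=125, R5→S3 11·18=198, R6→S3 13·19=247. Service cost 723.
{S1}: service cost 847
{S4}: service cost 948
Among all 4 size-1 choices, {S3} is lowest.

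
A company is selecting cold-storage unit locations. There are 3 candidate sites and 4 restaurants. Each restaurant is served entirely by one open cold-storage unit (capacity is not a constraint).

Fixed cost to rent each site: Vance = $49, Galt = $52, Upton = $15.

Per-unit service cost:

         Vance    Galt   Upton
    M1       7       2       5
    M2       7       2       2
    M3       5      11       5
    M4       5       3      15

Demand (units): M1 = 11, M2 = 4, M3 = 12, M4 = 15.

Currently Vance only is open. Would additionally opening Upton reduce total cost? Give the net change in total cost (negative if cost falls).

Current service cost with {Vance}: 240.
Adding Upton: each restaurant re-picks its cheapest; new service cost 198, saving 42.
Extra fixed cost: 15. Net change = 15 − 42 = -27.
(Totals: 289 → 262.)

Yes — net change −27 (cost falls by 27).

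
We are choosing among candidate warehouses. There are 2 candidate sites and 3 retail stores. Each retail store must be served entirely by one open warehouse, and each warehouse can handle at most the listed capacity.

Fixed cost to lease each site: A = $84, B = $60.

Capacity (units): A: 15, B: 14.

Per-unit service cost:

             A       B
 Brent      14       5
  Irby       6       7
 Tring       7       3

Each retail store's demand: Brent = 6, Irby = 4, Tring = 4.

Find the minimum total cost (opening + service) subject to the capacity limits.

Open {B}: Brent→B 5·6=30, Irby→B 7·4=28, Tring→B 3·4=12.
Loads: B carries 14/14. Service 70; fixed 60; total 130.
Next best feasible plan costs 210.

Minimum total cost: 130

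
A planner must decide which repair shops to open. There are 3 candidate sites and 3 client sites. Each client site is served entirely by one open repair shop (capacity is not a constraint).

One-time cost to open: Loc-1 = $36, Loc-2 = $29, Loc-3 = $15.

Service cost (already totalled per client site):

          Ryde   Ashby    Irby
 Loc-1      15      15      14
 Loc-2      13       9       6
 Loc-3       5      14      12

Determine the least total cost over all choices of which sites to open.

For any fixed open set, each client site goes to its cheapest open site; total = fixed + service.
{Loc-3}: Ryde→Loc-3 5, Ashby→Loc-3 14, Irby→Loc-3 12. Service 31; fixed 15; total 46.
{Loc-2}: service 28 + fixed 29 = 57
{Loc-2, Loc-3}: service 20 + fixed 44 = 64
{Loc-1, Loc-2, Loc-3}: service 20 + fixed 80 = 100
No other subset beats 46.

Minimum total cost: 46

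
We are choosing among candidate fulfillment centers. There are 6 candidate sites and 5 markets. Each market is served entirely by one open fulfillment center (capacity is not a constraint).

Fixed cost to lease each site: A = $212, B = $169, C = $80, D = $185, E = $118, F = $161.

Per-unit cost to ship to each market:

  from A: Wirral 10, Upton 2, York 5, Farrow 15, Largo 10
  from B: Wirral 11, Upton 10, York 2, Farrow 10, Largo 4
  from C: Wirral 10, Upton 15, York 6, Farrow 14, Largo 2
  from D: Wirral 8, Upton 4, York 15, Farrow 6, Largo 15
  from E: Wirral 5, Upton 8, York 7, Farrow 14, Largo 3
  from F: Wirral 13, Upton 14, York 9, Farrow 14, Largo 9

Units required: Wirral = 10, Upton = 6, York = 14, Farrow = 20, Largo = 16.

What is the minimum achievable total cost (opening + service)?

For any fixed open set, each market goes to its cheapest open site; total = fixed + service.
{C, D}: Wirral→D 8·10=80, Upton→D 4·6=24, York→C 6·14=84, Farrow→D 6·20=120, Largo→C 2·16=32. Service 340; fixed 265; total 605.
{B}: Wirral→B 11·10=110, Upton→B 10·6=60, York→B 2·14=28, Farrow→B 10·20=200, Largo→B 4·16=64. Service 462; fixed 169; total 631.
{E}: service 524 + fixed 118 = 642
{A, B, C, D, E, F}: service 242 + fixed 925 = 1167
No other subset beats 605.

Minimum total cost: 605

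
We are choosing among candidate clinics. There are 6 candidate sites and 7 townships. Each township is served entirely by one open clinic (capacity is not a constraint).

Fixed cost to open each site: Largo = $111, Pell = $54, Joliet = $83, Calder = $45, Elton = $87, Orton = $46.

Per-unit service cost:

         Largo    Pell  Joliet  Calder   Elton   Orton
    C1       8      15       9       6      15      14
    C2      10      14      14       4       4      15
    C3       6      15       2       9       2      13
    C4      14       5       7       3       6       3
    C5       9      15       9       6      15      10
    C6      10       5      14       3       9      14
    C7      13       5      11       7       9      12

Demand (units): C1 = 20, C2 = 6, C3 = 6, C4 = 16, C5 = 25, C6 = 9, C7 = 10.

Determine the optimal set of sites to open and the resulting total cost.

Open Calder only; minimum total cost 538.

For any fixed open set, each township goes to its cheapest open site; total = fixed + service.
{Calder}: C1→Calder 6·20=120, C2→Calder 4·6=24, C3→Calder 9·6=54, C4→Calder 3·16=48, C5→Calder 6·25=150, C6→Calder 3·9=27, C7→Calder 7·10=70. Service 493; fixed 45; total 538.
{Pell, Calder}: service 473 + fixed 99 = 572
{Joliet, Calder}: service 451 + fixed 128 = 579
{Largo, Pell, Joliet, Calder, Elton, Orton}: C1→Calder 6·20=120, C2→Calder 4·6=24, C3→Joliet 2·6=12, C4→Calder 3·16=48, C5→Calder 6·25=150, C6→Calder 3·9=27, C7→Pell 5·10=50. Service 431; fixed 426; total 857.
No other subset beats 538.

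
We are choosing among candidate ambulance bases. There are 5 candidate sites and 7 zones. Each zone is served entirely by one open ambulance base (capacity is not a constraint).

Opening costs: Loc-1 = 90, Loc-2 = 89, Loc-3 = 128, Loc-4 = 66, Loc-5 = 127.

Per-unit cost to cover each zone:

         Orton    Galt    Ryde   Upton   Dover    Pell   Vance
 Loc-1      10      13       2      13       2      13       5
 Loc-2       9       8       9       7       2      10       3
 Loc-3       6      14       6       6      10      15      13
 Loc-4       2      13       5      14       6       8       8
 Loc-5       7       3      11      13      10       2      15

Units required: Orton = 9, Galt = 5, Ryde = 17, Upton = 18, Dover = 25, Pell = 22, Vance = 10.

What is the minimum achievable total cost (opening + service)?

Minimum total cost: 650

For any fixed open set, each zone goes to its cheapest open site; total = fixed + service.
{Loc-2, Loc-4, Loc-5}: Orton→Loc-4 2·9=18, Galt→Loc-5 3·5=15, Ryde→Loc-4 5·17=85, Upton→Loc-2 7·18=126, Dover→Loc-2 2·25=50, Pell→Loc-5 2·22=44, Vance→Loc-2 3·10=30. Service 368; fixed 282; total 650.
{Loc-1, Loc-2, Loc-5}: service 362 + fixed 306 = 668
{Loc-2, Loc-4}: Orton→Loc-4 2·9=18, Galt→Loc-2 8·5=40, Ryde→Loc-4 5·17=85, Upton→Loc-2 7·18=126, Dover→Loc-2 2·25=50, Pell→Loc-4 8·22=176, Vance→Loc-2 3·10=30. Service 525; fixed 155; total 680.
{Loc-1, Loc-2, Loc-3, Loc-4, Loc-5}: Orton→Loc-4 2·9=18, Galt→Loc-5 3·5=15, Ryde→Loc-1 2·17=34, Upton→Loc-3 6·18=108, Dover→Loc-1 2·25=50, Pell→Loc-5 2·22=44, Vance→Loc-2 3·10=30. Service 299; fixed 500; total 799.
No other subset beats 650.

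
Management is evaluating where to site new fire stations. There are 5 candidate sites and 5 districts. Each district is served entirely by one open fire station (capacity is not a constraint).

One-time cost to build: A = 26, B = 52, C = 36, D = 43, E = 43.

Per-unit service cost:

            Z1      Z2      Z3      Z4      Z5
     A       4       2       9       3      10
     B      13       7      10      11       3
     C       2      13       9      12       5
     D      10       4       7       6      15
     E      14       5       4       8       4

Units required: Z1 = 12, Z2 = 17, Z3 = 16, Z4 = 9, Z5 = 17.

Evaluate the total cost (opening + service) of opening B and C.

Each district is assigned to its cheapest site among the open ones.
{B, C}: Z1→C 2·12=24, Z2→B 7·17=119, Z3→C 9·16=144, Z4→B 11·9=99, Z5→B 3·17=51. Service 437; fixed 88; total 525.

Total cost: 525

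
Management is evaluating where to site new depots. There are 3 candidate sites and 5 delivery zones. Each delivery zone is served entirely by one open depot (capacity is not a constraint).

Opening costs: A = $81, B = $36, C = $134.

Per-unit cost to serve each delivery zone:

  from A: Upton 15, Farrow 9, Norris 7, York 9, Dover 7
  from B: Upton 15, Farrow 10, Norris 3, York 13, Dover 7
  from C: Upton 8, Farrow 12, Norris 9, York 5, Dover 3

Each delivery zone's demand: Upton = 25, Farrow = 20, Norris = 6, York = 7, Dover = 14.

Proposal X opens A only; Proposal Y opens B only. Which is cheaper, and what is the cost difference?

Proposal Y is cheaper by 21.

Proposal X: {A}: Upton→A 15·25=375, Farrow→A 9·20=180, Norris→A 7·6=42, York→A 9·7=63, Dover→A 7·14=98. Service 758; fixed 81; total 839.
Proposal Y: {B}: Upton→B 15·25=375, Farrow→B 10·20=200, Norris→B 3·6=18, York→B 13·7=91, Dover→B 7·14=98. Service 782; fixed 36; total 818.
Difference: |839 − 818| = 21.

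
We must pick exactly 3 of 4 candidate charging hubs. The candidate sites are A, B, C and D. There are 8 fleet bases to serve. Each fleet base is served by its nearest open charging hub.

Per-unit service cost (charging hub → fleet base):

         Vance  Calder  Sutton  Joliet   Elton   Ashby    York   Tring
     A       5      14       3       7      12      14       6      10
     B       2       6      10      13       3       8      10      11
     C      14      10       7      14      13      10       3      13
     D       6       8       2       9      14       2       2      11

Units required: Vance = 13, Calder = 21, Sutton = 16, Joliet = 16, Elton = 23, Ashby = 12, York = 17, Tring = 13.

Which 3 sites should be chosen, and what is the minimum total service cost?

Choose A, B and D; total service cost 553.

With exactly 3 open, each fleet base uses its cheapest among the chosen.
{A, B, D}: Vance→B 2·13=26, Calder→B 6·21=126, Sutton→D 2·16=32, Joliet→A 7·16=112, Elton→B 3·23=69, Ashby→D 2·12=24, York→D 2·17=34, Tring→A 10·13=130. Service cost 553.
{B, C, D}: service cost 598
{A, B, C}: service cost 658
Among all 4 size-3 choices, {A, B, D} is lowest.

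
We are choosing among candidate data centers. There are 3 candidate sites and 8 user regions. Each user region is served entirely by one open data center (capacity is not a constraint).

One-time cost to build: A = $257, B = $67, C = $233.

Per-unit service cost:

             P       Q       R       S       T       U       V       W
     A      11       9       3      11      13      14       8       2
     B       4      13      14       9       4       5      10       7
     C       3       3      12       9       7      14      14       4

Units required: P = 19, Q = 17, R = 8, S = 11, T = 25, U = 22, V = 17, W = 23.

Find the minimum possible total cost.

For any fixed open set, each user region goes to its cheapest open site; total = fixed + service.
{A, B}: P→B 4·19=76, Q→A 9·17=153, R→A 3·8=24, S→B 9·11=99, T→B 4·25=100, U→B 5·22=110, V→A 8·17=136, W→A 2·23=46. Service 744; fixed 324; total 1068.
{B, C}: P→C 3·19=57, Q→C 3·17=51, R→C 12·8=96, S→B 9·11=99, T→B 4·25=100, U→B 5·22=110, V→B 10·17=170, W→C 4·23=92. Service 775; fixed 300; total 1075.
{B}: P→B 4·19=76, Q→B 13·17=221, R→B 14·8=112, S→B 9·11=99, T→B 4·25=100, U→B 5·22=110, V→B 10·17=170, W→B 7·23=161. Service 1049; fixed 67; total 1116.
{A, B, C}: P→C 3·19=57, Q→C 3·17=51, R→A 3·8=24, S→B 9·11=99, T→B 4·25=100, U→B 5·22=110, V→A 8·17=136, W→A 2·23=46. Service 623; fixed 557; total 1180.
No other subset beats 1068.

Minimum total cost: 1068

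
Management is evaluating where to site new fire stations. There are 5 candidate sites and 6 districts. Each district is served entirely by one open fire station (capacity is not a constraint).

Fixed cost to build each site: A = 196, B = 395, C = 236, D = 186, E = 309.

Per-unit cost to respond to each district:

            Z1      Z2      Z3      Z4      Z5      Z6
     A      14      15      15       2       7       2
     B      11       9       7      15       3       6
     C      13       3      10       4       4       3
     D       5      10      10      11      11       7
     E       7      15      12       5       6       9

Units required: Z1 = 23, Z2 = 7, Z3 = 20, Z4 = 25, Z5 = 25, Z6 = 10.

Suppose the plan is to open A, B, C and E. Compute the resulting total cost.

Total cost: 1603

Each district is assigned to its cheapest site among the open ones.
{A, B, C, E}: Z1→E 7·23=161, Z2→C 3·7=21, Z3→B 7·20=140, Z4→A 2·25=50, Z5→B 3·25=75, Z6→A 2·10=20. Service 467; fixed 1136; total 1603.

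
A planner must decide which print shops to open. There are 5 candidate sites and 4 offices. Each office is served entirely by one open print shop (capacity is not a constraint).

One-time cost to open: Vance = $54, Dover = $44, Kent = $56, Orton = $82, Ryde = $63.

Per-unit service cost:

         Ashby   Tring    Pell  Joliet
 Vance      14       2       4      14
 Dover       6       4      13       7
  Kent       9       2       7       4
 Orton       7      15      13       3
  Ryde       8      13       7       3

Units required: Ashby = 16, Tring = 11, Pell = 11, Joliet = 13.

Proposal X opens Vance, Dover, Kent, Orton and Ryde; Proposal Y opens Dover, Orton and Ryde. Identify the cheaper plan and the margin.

Proposal Y is cheaper by 55.

Proposal X: {Vance, Dover, Kent, Orton, Ryde}: Ashby→Dover 6·16=96, Tring→Vance 2·11=22, Pell→Vance 4·11=44, Joliet→Orton 3·13=39. Service 201; fixed 299; total 500.
Proposal Y: {Dover, Orton, Ryde}: Ashby→Dover 6·16=96, Tring→Dover 4·11=44, Pell→Ryde 7·11=77, Joliet→Orton 3·13=39. Service 256; fixed 189; total 445.
Difference: |500 − 445| = 55.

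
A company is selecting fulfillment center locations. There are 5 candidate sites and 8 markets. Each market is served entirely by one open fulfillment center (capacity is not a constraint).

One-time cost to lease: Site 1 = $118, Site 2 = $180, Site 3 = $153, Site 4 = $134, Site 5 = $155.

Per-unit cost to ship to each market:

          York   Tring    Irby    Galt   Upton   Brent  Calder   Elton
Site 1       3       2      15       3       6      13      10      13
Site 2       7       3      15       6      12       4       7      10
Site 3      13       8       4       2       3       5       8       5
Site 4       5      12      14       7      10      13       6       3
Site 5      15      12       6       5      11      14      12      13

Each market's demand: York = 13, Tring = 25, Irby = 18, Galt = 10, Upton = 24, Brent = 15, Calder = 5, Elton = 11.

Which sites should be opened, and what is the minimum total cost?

For any fixed open set, each market goes to its cheapest open site; total = fixed + service.
{Site 1, Site 3}: York→Site 1 3·13=39, Tring→Site 1 2·25=50, Irby→Site 3 4·18=72, Galt→Site 3 2·10=20, Upton→Site 3 3·24=72, Brent→Site 3 5·15=75, Calder→Site 3 8·5=40, Elton→Site 3 5·11=55. Service 423; fixed 271; total 694.
{Site 1, Site 3, Site 4}: York→Site 1 3·13=39, Tring→Site 1 2·25=50, Irby→Site 3 4·18=72, Galt→Site 3 2·10=20, Upton→Site 3 3·24=72, Brent→Site 3 5·15=75, Calder→Site 4 6·5=30, Elton→Site 4 3·11=33. Service 391; fixed 405; total 796.
{Site 2, Site 3}: service 480 + fixed 333 = 813
{Site 1, Site 2, Site 3, Site 4, Site 5}: York→Site 1 3·13=39, Tring→Site 1 2·25=50, Irby→Site 3 4·18=72, Galt→Site 3 2·10=20, Upton→Site 3 3·24=72, Brent→Site 2 4·15=60, Calder→Site 4 6·5=30, Elton→Site 4 3·11=33. Service 376; fixed 740; total 1116.
No other subset beats 694.

Open Site 1 and Site 3; minimum total cost 694.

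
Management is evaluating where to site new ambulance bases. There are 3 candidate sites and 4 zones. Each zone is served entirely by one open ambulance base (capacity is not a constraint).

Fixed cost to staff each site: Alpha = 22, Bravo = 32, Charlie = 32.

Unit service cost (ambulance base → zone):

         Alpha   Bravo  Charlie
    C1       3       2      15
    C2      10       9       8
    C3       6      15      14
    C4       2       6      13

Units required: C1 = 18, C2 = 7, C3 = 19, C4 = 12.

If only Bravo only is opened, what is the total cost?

Total cost: 488

Each zone is assigned to its cheapest site among the open ones.
{Bravo}: C1→Bravo 2·18=36, C2→Bravo 9·7=63, C3→Bravo 15·19=285, C4→Bravo 6·12=72. Service 456; fixed 32; total 488.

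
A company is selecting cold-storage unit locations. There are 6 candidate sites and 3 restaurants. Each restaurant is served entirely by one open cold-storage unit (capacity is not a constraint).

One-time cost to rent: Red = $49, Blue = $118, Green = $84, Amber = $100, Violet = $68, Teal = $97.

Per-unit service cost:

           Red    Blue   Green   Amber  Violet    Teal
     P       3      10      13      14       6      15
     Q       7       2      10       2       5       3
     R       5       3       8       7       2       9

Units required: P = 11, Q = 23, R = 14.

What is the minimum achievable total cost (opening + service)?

For any fixed open set, each restaurant goes to its cheapest open site; total = fixed + service.
{Violet}: P→Violet 6·11=66, Q→Violet 5·23=115, R→Violet 2·14=28. Service 209; fixed 68; total 277.
{Red, Blue}: service 121 + fixed 167 = 288
{Red, Violet}: service 176 + fixed 117 = 293
{Red, Blue, Green, Amber, Violet, Teal}: service 107 + fixed 516 = 623
No other subset beats 277.

Minimum total cost: 277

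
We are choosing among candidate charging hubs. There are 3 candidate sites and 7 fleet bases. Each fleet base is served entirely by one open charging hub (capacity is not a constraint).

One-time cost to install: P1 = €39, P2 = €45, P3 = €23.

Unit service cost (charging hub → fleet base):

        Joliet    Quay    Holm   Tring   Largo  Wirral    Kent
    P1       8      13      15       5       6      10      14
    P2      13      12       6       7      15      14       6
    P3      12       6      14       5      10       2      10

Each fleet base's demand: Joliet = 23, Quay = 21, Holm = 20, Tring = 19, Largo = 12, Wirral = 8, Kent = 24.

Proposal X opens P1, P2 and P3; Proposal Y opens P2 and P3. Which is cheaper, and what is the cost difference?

Proposal X is cheaper by 101.

Proposal X: {P1, P2, P3}: Joliet→P1 8·23=184, Quay→P3 6·21=126, Holm→P2 6·20=120, Tring→P1 5·19=95, Largo→P1 6·12=72, Wirral→P3 2·8=16, Kent→P2 6·24=144. Service 757; fixed 107; total 864.
Proposal Y: {P2, P3}: Joliet→P3 12·23=276, Quay→P3 6·21=126, Holm→P2 6·20=120, Tring→P3 5·19=95, Largo→P3 10·12=120, Wirral→P3 2·8=16, Kent→P2 6·24=144. Service 897; fixed 68; total 965.
Difference: |864 − 965| = 101.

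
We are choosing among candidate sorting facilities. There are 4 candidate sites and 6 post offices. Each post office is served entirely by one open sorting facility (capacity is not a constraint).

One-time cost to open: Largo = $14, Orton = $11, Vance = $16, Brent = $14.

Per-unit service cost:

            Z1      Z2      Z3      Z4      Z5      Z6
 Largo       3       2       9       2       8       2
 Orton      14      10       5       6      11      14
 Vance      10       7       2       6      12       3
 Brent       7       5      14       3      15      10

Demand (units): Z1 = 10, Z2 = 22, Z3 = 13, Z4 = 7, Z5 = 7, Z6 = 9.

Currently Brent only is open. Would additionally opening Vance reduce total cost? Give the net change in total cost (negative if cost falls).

Current service cost with {Brent}: 578.
Adding Vance: each post office re-picks its cheapest; new service cost 338, saving 240.
Extra fixed cost: 16. Net change = 16 − 240 = -224.
(Totals: 592 → 368.)

Yes — net change −224 (cost falls by 224).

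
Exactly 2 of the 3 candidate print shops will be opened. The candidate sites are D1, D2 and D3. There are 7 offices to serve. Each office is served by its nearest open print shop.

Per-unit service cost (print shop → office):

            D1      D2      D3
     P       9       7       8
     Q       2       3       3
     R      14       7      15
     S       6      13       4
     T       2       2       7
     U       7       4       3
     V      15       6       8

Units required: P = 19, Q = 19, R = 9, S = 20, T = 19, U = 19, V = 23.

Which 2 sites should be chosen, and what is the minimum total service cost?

Choose D2 and D3; total service cost 566.

With exactly 2 open, each office uses its cheapest among the chosen.
{D2, D3}: P→D2 7·19=133, Q→D2 3·19=57, R→D2 7·9=63, S→D3 4·20=80, T→D2 2·19=38, U→D3 3·19=57, V→D2 6·23=138. Service cost 566.
{D1, D2}: service cost 606
{D1, D3}: service cost 675
Among all 3 size-2 choices, {D2, D3} is lowest.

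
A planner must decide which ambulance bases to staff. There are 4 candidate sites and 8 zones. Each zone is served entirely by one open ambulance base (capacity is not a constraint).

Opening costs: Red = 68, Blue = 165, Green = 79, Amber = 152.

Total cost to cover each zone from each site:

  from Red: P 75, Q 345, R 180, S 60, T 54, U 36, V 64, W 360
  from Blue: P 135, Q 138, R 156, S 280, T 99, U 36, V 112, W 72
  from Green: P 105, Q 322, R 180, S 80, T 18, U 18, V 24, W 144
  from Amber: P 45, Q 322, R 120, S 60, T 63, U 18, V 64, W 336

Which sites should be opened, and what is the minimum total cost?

Open Blue and Green; minimum total cost 855.

For any fixed open set, each zone goes to its cheapest open site; total = fixed + service.
{Blue, Green}: P→Green 105, Q→Blue 138, R→Blue 156, S→Green 80, T→Green 18, U→Green 18, V→Green 24, W→Blue 72. Service 611; fixed 244; total 855.
{Red, Blue, Green}: service 561 + fixed 312 = 873
{Red, Blue}: P→Red 75, Q→Blue 138, R→Blue 156, S→Red 60, T→Red 54, U→Red 36, V→Red 64, W→Blue 72. Service 655; fixed 233; total 888.
{Red, Blue, Green, Amber}: P→Amber 45, Q→Blue 138, R→Amber 120, S→Red 60, T→Green 18, U→Green 18, V→Green 24, W→Blue 72. Service 495; fixed 464; total 959.
No other subset beats 855.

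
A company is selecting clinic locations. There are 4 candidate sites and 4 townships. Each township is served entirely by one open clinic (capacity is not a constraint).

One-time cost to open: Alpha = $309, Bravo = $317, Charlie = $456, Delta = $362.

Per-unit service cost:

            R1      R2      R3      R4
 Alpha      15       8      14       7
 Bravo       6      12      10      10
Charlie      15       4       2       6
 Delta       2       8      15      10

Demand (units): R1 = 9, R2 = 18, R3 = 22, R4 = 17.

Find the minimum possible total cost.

Minimum total cost: 809

For any fixed open set, each township goes to its cheapest open site; total = fixed + service.
{Charlie}: R1→Charlie 15·9=135, R2→Charlie 4·18=72, R3→Charlie 2·22=44, R4→Charlie 6·17=102. Service 353; fixed 456; total 809.
{Bravo}: service 660 + fixed 317 = 977
{Alpha}: R1→Alpha 15·9=135, R2→Alpha 8·18=144, R3→Alpha 14·22=308, R4→Alpha 7·17=119. Service 706; fixed 309; total 1015.
{Alpha, Bravo, Charlie, Delta}: R1→Delta 2·9=18, R2→Charlie 4·18=72, R3→Charlie 2·22=44, R4→Charlie 6·17=102. Service 236; fixed 1444; total 1680.
No other subset beats 809.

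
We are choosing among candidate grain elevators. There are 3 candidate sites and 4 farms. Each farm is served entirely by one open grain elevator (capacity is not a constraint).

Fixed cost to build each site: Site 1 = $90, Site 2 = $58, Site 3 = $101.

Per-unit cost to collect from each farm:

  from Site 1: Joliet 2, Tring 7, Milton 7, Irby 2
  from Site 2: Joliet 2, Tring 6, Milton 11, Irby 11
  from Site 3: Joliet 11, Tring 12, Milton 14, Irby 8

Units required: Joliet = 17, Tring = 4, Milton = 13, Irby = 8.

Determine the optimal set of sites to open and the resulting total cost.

Open Site 1 only; minimum total cost 259.

For any fixed open set, each farm goes to its cheapest open site; total = fixed + service.
{Site 1}: Joliet→Site 1 2·17=34, Tring→Site 1 7·4=28, Milton→Site 1 7·13=91, Irby→Site 1 2·8=16. Service 169; fixed 90; total 259.
{Site 1, Site 2}: service 165 + fixed 148 = 313
{Site 2}: service 289 + fixed 58 = 347
{Site 1, Site 2, Site 3}: Joliet→Site 1 2·17=34, Tring→Site 2 6·4=24, Milton→Site 1 7·13=91, Irby→Site 1 2·8=16. Service 165; fixed 249; total 414.
No other subset beats 259.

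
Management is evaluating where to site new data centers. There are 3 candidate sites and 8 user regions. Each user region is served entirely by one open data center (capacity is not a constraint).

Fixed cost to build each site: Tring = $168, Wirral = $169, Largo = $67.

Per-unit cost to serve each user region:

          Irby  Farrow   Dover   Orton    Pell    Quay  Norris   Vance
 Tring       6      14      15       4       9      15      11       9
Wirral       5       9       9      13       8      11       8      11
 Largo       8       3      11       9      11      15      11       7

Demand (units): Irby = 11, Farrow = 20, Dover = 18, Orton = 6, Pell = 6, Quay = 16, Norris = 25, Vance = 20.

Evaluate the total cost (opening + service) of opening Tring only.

Total cost: 1557

Each user region is assigned to its cheapest site among the open ones.
{Tring}: Irby→Tring 6·11=66, Farrow→Tring 14·20=280, Dover→Tring 15·18=270, Orton→Tring 4·6=24, Pell→Tring 9·6=54, Quay→Tring 15·16=240, Norris→Tring 11·25=275, Vance→Tring 9·20=180. Service 1389; fixed 168; total 1557.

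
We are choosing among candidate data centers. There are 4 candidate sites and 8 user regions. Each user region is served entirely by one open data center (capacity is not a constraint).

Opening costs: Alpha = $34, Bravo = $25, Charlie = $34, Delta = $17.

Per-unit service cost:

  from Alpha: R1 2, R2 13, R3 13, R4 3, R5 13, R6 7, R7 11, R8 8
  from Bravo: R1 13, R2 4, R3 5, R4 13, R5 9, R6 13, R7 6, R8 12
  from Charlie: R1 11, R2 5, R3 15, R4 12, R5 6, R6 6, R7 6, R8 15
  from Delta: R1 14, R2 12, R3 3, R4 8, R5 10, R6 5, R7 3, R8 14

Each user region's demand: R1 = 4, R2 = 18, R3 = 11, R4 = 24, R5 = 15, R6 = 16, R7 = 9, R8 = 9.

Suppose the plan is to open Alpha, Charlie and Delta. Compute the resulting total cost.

Each user region is assigned to its cheapest site among the open ones.
{Alpha, Charlie, Delta}: R1→Alpha 2·4=8, R2→Charlie 5·18=90, R3→Delta 3·11=33, R4→Alpha 3·24=72, R5→Charlie 6·15=90, R6→Delta 5·16=80, R7→Delta 3·9=27, R8→Alpha 8·9=72. Service 472; fixed 85; total 557.

Total cost: 557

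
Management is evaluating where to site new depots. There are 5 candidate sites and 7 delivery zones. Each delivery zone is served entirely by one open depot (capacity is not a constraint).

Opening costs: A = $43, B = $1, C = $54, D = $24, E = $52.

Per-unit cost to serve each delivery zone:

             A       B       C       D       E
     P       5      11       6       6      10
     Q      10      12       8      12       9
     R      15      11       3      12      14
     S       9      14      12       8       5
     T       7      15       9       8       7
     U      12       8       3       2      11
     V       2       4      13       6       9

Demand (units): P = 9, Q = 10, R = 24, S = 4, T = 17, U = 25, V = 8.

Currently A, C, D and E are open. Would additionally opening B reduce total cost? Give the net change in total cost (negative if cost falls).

No — net change +1 (cost rises by 1).

Current service cost with {A, C, D, E}: 402.
Adding B: each delivery zone re-picks its cheapest; new service cost 402, saving 0.
Extra fixed cost: 1. Net change = 1 − 0 = 1.
(Totals: 575 → 576.)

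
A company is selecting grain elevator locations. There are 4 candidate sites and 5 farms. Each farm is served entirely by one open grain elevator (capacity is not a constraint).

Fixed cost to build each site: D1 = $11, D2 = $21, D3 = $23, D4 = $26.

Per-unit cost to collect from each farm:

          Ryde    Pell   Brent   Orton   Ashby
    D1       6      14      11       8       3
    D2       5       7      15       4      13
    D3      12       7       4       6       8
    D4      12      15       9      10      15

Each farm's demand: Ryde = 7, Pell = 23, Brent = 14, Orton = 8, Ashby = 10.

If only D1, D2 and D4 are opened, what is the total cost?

Total cost: 442

Each farm is assigned to its cheapest site among the open ones.
{D1, D2, D4}: Ryde→D2 5·7=35, Pell→D2 7·23=161, Brent→D4 9·14=126, Orton→D2 4·8=32, Ashby→D1 3·10=30. Service 384; fixed 58; total 442.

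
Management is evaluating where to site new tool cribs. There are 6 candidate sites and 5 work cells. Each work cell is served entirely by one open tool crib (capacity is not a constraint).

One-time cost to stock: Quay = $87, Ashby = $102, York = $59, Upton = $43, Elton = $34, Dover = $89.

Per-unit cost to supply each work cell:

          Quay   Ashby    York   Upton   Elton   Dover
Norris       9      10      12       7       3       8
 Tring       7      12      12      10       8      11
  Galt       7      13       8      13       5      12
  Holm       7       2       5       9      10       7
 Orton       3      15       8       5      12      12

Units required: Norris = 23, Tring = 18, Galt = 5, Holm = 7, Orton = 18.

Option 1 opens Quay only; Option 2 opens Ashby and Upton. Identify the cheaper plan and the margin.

Option 1: {Quay}: Norris→Quay 9·23=207, Tring→Quay 7·18=126, Galt→Quay 7·5=35, Holm→Quay 7·7=49, Orton→Quay 3·18=54. Service 471; fixed 87; total 558.
Option 2: {Ashby, Upton}: Norris→Upton 7·23=161, Tring→Upton 10·18=180, Galt→Ashby 13·5=65, Holm→Ashby 2·7=14, Orton→Upton 5·18=90. Service 510; fixed 145; total 655.
Difference: |558 − 655| = 97.

Option 1 is cheaper by 97.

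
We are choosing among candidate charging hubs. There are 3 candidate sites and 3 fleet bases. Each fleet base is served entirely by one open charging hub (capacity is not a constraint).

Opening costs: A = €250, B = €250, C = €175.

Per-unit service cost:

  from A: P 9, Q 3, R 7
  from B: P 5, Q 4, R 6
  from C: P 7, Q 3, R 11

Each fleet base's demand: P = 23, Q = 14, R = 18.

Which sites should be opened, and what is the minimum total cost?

For any fixed open set, each fleet base goes to its cheapest open site; total = fixed + service.
{B}: P→B 5·23=115, Q→B 4·14=56, R→B 6·18=108. Service 279; fixed 250; total 529.
{C}: P→C 7·23=161, Q→C 3·14=42, R→C 11·18=198. Service 401; fixed 175; total 576.
{A}: service 375 + fixed 250 = 625
{A, B, C}: service 265 + fixed 675 = 940
No other subset beats 529.

Open B only; minimum total cost 529.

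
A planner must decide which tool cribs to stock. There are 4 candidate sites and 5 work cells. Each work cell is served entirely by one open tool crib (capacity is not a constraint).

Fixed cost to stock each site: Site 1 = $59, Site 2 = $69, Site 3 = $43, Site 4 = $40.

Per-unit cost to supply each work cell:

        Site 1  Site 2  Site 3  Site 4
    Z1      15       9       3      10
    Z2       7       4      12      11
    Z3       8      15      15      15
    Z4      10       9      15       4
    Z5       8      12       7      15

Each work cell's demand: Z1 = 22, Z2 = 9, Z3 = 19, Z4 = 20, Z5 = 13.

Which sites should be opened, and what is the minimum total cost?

Open Site 1, Site 3 and Site 4; minimum total cost 594.

For any fixed open set, each work cell goes to its cheapest open site; total = fixed + service.
{Site 1, Site 3, Site 4}: Z1→Site 3 3·22=66, Z2→Site 1 7·9=63, Z3→Site 1 8·19=152, Z4→Site 4 4·20=80, Z5→Site 3 7·13=91. Service 452; fixed 142; total 594.
{Site 1, Site 2, Site 3, Site 4}: service 425 + fixed 211 = 636
{Site 1, Site 3}: service 572 + fixed 102 = 674
{Site 4}: Z1→Site 4 10·22=220, Z2→Site 4 11·9=99, Z3→Site 4 15·19=285, Z4→Site 4 4·20=80, Z5→Site 4 15·13=195. Service 879; fixed 40; total 919.
No other subset beats 594.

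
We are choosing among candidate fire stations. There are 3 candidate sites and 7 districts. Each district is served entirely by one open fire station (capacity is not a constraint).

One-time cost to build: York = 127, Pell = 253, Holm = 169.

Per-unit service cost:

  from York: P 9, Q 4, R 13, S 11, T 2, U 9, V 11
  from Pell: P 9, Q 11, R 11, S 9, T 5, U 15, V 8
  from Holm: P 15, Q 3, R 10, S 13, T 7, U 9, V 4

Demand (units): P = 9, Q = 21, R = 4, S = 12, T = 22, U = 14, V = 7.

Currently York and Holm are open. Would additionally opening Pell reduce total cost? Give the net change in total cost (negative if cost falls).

Current service cost with {York, Holm}: 514.
Adding Pell: each district re-picks its cheapest; new service cost 490, saving 24.
Extra fixed cost: 253. Net change = 253 − 24 = 229.
(Totals: 810 → 1039.)

No — net change +229 (cost rises by 229).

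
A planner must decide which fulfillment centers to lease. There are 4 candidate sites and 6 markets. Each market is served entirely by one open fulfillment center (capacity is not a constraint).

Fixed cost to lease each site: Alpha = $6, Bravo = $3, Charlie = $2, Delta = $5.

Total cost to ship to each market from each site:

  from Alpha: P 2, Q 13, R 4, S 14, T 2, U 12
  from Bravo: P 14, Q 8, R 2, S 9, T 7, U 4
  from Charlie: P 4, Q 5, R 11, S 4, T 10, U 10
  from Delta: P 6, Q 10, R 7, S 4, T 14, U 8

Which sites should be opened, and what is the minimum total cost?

For any fixed open set, each market goes to its cheapest open site; total = fixed + service.
{Alpha, Bravo, Charlie}: P→Alpha 2, Q→Charlie 5, R→Bravo 2, S→Charlie 4, T→Alpha 2, U→Bravo 4. Service 19; fixed 11; total 30.
{Bravo, Charlie}: P→Charlie 4, Q→Charlie 5, R→Bravo 2, S→Charlie 4, T→Bravo 7, U→Bravo 4. Service 26; fixed 5; total 31.
{Alpha, Bravo, Charlie, Delta}: service 19 + fixed 16 = 35
{Charlie}: P→Charlie 4, Q→Charlie 5, R→Charlie 11, S→Charlie 4, T→Charlie 10, U→Charlie 10. Service 44; fixed 2; total 46.
No other subset beats 30.

Open Alpha, Bravo and Charlie; minimum total cost 30.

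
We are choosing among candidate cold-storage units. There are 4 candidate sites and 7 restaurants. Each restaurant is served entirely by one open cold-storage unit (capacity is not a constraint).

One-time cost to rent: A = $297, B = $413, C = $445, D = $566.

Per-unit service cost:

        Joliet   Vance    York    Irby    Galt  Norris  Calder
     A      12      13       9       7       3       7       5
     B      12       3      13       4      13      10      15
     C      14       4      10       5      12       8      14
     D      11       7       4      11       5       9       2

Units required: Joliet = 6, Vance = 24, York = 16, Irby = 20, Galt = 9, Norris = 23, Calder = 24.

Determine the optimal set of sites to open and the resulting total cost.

Open A only; minimum total cost 1273.

For any fixed open set, each restaurant goes to its cheapest open site; total = fixed + service.
{A}: Joliet→A 12·6=72, Vance→A 13·24=312, York→A 9·16=144, Irby→A 7·20=140, Galt→A 3·9=27, Norris→A 7·23=161, Calder→A 5·24=120. Service 976; fixed 297; total 1273.
{D}: Joliet→D 11·6=66, Vance→D 7·24=168, York→D 4·16=64, Irby→D 11·20=220, Galt→D 5·9=45, Norris→D 9·23=207, Calder→D 2·24=48. Service 818; fixed 566; total 1384.
{A, B}: service 676 + fixed 710 = 1386
{A, B, C, D}: Joliet→D 11·6=66, Vance→B 3·24=72, York→D 4·16=64, Irby→B 4·20=80, Galt→A 3·9=27, Norris→A 7·23=161, Calder→D 2·24=48. Service 518; fixed 1721; total 2239.
No other subset beats 1273.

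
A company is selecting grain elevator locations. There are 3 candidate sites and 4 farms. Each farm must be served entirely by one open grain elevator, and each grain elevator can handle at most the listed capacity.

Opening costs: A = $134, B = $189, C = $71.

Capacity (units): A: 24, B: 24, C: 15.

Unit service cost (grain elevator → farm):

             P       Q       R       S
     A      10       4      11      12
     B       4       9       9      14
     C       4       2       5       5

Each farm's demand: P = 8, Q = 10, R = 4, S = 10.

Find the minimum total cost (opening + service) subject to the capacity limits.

Minimum total cost: 395

Open {A, C}: P→A 10·8=80, Q→A 4·10=40, R→C 5·4=20, S→C 5·10=50.
Loads: A carries 18/24, C carries 14/15. Service 190; fixed 205; total 395.
Next best feasible plan costs 417.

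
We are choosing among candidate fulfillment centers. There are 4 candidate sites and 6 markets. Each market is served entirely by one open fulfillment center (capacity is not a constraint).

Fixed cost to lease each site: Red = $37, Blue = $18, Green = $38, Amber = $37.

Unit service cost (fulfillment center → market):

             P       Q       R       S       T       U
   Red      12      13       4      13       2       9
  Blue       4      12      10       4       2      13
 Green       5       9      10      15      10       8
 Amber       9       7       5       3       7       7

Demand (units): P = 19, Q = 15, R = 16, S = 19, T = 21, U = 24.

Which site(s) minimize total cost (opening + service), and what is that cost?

For any fixed open set, each market goes to its cheapest open site; total = fixed + service.
{Blue, Amber}: P→Blue 4·19=76, Q→Amber 7·15=105, R→Amber 5·16=80, S→Amber 3·19=57, T→Blue 2·21=42, U→Amber 7·24=168. Service 528; fixed 55; total 583.
{Red, Blue, Amber}: service 512 + fixed 92 = 604
{Blue, Green, Amber}: P→Blue 4·19=76, Q→Amber 7·15=105, R→Amber 5·16=80, S→Amber 3·19=57, T→Blue 2·21=42, U→Amber 7·24=168. Service 528; fixed 93; total 621.
{Red, Blue, Green, Amber}: P→Blue 4·19=76, Q→Amber 7·15=105, R→Red 4·16=64, S→Amber 3·19=57, T→Red 2·21=42, U→Amber 7·24=168. Service 512; fixed 130; total 642.
(All 15 nonempty subsets were checked; Blue and Amber is lowest.)

Open Blue and Amber; minimum total cost 583.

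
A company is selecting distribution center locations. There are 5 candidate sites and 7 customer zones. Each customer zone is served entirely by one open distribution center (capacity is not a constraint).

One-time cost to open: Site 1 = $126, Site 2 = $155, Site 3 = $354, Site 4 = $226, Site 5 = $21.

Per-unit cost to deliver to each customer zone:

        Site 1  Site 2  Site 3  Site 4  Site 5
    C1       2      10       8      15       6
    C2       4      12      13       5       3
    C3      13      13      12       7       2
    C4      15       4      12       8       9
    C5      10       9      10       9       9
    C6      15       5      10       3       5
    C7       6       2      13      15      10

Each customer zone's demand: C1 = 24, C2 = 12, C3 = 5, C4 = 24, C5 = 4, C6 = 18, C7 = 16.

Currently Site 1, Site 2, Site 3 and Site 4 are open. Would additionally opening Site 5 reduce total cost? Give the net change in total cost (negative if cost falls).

Current service cost with {Site 1, Site 2, Site 3, Site 4}: 349.
Adding Site 5: each customer zone re-picks its cheapest; new service cost 312, saving 37.
Extra fixed cost: 21. Net change = 21 − 37 = -16.
(Totals: 1210 → 1194.)

Yes — net change −16 (cost falls by 16).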